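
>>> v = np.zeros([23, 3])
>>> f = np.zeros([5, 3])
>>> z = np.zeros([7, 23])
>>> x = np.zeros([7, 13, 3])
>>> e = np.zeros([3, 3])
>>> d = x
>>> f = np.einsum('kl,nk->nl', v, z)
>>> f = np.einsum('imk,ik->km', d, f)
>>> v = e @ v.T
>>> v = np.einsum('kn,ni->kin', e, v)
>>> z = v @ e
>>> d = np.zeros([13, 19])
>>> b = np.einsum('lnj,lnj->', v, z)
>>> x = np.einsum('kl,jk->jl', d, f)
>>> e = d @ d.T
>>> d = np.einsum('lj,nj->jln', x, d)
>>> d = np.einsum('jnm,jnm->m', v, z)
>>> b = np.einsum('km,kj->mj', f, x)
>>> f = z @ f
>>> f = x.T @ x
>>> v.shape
(3, 23, 3)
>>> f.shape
(19, 19)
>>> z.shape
(3, 23, 3)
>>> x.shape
(3, 19)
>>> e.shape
(13, 13)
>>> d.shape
(3,)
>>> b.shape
(13, 19)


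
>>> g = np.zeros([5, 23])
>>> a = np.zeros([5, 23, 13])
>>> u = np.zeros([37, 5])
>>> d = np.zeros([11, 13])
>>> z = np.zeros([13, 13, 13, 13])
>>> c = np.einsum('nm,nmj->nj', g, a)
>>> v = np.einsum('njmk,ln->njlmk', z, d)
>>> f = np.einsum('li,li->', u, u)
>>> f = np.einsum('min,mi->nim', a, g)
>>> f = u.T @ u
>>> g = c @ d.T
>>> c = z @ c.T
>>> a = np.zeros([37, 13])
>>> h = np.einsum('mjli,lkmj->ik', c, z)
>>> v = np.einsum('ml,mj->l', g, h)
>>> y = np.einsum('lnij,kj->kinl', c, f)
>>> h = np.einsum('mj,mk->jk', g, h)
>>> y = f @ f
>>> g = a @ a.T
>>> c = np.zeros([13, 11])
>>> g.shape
(37, 37)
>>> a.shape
(37, 13)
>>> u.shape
(37, 5)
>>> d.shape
(11, 13)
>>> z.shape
(13, 13, 13, 13)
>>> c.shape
(13, 11)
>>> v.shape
(11,)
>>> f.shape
(5, 5)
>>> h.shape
(11, 13)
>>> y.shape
(5, 5)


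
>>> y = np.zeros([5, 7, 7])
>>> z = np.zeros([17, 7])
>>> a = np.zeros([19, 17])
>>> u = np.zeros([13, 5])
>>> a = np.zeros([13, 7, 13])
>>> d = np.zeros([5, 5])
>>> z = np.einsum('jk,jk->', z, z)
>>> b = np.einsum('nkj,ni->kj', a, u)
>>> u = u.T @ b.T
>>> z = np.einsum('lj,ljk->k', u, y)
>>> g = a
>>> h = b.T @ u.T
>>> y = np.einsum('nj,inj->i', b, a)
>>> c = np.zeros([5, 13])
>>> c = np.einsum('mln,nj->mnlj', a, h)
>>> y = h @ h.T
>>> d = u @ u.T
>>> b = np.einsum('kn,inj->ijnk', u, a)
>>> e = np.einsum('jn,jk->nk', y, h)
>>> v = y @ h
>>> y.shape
(13, 13)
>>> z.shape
(7,)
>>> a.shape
(13, 7, 13)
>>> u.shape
(5, 7)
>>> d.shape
(5, 5)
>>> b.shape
(13, 13, 7, 5)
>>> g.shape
(13, 7, 13)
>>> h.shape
(13, 5)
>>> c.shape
(13, 13, 7, 5)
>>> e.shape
(13, 5)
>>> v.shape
(13, 5)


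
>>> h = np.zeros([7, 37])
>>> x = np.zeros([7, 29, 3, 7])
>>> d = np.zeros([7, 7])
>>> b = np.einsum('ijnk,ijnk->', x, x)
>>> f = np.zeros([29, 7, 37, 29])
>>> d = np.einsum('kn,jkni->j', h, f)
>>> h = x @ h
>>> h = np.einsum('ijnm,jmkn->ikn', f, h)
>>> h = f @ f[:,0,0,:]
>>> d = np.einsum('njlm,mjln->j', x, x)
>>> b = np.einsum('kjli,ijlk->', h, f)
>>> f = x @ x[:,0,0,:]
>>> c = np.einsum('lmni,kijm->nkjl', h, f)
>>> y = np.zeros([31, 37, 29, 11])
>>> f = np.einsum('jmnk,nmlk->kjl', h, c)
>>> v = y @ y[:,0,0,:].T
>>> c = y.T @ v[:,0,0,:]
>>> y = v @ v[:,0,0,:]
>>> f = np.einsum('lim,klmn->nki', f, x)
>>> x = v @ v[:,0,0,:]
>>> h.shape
(29, 7, 37, 29)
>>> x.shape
(31, 37, 29, 31)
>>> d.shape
(29,)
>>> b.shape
()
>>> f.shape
(7, 7, 29)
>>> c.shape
(11, 29, 37, 31)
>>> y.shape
(31, 37, 29, 31)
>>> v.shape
(31, 37, 29, 31)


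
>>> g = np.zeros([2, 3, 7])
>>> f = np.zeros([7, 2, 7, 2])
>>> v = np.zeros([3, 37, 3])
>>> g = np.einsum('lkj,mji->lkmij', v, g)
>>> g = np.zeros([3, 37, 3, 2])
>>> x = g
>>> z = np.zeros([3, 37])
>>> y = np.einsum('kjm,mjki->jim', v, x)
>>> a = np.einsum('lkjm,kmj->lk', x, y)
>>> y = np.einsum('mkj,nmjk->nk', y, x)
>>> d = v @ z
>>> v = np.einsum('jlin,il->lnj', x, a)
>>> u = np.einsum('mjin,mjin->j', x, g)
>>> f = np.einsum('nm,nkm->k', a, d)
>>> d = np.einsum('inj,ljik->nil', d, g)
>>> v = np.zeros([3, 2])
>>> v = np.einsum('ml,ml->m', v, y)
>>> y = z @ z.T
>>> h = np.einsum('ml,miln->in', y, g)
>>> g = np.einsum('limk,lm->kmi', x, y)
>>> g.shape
(2, 3, 37)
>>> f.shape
(37,)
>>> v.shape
(3,)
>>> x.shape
(3, 37, 3, 2)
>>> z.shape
(3, 37)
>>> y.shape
(3, 3)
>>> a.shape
(3, 37)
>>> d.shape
(37, 3, 3)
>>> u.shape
(37,)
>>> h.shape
(37, 2)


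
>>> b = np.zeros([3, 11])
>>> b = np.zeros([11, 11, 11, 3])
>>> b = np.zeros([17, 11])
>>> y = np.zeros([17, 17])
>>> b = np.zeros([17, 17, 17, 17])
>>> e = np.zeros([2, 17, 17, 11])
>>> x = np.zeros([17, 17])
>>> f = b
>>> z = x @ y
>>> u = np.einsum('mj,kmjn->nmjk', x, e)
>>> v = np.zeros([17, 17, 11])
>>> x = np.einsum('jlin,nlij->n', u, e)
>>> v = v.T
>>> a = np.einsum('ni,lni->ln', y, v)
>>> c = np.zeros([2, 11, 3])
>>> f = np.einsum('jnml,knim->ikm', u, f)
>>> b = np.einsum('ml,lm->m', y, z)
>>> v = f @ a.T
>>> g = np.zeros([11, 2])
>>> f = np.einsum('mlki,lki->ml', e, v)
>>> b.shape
(17,)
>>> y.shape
(17, 17)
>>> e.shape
(2, 17, 17, 11)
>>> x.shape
(2,)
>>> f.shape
(2, 17)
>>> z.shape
(17, 17)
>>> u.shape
(11, 17, 17, 2)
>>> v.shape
(17, 17, 11)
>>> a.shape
(11, 17)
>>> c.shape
(2, 11, 3)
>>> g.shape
(11, 2)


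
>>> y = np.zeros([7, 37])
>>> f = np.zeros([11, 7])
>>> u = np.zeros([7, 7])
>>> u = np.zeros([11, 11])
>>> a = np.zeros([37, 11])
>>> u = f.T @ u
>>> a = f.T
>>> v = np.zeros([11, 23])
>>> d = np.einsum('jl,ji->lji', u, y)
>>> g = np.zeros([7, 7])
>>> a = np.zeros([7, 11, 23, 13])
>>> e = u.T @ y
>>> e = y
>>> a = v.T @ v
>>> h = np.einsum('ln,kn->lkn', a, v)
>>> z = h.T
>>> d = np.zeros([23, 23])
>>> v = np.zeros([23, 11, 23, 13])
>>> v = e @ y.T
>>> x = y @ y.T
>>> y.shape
(7, 37)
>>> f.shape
(11, 7)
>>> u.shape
(7, 11)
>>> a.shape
(23, 23)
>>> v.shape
(7, 7)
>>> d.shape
(23, 23)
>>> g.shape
(7, 7)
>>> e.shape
(7, 37)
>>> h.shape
(23, 11, 23)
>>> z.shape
(23, 11, 23)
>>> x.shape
(7, 7)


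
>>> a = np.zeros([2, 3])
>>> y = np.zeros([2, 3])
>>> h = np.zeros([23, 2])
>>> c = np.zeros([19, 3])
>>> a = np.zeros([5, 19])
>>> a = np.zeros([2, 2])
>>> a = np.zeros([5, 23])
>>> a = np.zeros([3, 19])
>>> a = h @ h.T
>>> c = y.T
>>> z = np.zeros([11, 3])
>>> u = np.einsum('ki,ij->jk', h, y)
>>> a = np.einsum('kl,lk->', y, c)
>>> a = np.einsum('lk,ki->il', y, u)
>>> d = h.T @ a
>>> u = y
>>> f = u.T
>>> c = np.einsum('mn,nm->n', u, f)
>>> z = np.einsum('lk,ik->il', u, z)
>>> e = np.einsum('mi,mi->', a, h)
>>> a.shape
(23, 2)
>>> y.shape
(2, 3)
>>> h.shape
(23, 2)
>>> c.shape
(3,)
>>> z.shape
(11, 2)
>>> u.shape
(2, 3)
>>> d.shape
(2, 2)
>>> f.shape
(3, 2)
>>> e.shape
()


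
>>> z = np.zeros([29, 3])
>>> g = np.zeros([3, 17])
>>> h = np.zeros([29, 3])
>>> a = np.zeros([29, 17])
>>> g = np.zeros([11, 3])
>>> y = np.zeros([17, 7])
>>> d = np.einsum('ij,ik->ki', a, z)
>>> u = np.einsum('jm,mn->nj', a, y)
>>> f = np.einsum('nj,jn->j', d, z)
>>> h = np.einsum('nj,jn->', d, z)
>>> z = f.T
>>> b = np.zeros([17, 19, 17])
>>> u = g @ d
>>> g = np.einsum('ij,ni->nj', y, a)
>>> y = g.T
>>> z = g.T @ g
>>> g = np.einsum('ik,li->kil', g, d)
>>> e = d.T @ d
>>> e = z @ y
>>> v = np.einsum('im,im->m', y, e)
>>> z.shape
(7, 7)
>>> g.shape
(7, 29, 3)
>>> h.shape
()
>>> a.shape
(29, 17)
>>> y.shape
(7, 29)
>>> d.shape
(3, 29)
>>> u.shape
(11, 29)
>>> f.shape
(29,)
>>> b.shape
(17, 19, 17)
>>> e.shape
(7, 29)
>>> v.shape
(29,)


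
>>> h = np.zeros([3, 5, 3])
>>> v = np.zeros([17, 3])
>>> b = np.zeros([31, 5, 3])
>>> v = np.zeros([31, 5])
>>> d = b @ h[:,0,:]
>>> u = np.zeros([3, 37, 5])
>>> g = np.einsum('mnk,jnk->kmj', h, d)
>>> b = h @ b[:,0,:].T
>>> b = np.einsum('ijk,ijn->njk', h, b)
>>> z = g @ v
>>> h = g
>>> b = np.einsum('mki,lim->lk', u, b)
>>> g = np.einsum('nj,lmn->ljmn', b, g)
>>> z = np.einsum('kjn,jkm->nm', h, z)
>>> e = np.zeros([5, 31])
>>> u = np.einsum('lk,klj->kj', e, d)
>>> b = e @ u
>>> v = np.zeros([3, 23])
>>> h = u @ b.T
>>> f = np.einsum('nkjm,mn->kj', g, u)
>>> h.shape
(31, 5)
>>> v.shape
(3, 23)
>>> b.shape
(5, 3)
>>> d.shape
(31, 5, 3)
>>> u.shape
(31, 3)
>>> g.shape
(3, 37, 3, 31)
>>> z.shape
(31, 5)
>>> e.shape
(5, 31)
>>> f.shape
(37, 3)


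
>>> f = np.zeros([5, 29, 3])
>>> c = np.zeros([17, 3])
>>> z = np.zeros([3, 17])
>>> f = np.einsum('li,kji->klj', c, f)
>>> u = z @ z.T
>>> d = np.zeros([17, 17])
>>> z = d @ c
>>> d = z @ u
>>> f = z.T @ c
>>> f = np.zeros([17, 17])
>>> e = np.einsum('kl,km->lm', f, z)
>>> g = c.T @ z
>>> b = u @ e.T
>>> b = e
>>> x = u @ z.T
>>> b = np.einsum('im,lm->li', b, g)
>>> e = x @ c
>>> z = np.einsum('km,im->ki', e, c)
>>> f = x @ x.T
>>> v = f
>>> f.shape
(3, 3)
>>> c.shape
(17, 3)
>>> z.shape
(3, 17)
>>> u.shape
(3, 3)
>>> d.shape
(17, 3)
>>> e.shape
(3, 3)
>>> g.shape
(3, 3)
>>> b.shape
(3, 17)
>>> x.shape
(3, 17)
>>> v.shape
(3, 3)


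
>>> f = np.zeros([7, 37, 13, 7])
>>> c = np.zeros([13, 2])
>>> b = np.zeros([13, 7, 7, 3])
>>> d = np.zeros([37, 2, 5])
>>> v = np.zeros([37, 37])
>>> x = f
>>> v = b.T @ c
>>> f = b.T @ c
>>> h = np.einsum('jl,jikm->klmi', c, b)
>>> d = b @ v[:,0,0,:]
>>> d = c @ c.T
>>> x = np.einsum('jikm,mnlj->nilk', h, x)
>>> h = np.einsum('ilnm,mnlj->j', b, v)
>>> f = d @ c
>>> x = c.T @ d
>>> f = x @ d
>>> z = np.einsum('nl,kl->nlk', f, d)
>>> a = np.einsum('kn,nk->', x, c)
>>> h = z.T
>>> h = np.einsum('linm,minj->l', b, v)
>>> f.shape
(2, 13)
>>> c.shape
(13, 2)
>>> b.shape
(13, 7, 7, 3)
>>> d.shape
(13, 13)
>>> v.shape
(3, 7, 7, 2)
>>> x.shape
(2, 13)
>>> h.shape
(13,)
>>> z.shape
(2, 13, 13)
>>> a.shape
()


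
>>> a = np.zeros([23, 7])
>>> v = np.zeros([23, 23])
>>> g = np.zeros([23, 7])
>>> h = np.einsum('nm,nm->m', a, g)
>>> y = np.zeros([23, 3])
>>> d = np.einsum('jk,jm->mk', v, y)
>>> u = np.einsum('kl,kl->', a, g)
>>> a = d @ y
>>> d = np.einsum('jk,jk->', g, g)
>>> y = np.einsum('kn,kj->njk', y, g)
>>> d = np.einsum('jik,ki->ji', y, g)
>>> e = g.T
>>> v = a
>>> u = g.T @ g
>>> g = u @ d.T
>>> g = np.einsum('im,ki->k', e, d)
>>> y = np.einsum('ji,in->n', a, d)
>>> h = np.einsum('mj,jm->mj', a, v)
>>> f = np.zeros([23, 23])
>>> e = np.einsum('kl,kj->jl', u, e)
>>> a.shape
(3, 3)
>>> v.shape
(3, 3)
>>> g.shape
(3,)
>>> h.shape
(3, 3)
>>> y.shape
(7,)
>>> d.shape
(3, 7)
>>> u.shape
(7, 7)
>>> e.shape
(23, 7)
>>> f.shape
(23, 23)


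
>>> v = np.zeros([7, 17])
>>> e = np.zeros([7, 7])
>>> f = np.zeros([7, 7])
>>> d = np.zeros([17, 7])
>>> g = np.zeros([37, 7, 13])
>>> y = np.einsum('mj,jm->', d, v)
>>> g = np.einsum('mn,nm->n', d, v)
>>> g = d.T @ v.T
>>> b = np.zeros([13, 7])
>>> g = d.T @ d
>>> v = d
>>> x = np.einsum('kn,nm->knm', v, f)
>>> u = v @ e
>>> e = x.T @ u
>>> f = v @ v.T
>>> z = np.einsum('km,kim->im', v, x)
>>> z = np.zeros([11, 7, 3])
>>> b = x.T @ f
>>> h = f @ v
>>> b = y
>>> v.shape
(17, 7)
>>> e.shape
(7, 7, 7)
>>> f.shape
(17, 17)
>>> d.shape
(17, 7)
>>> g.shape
(7, 7)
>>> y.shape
()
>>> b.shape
()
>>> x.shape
(17, 7, 7)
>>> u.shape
(17, 7)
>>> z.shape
(11, 7, 3)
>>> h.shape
(17, 7)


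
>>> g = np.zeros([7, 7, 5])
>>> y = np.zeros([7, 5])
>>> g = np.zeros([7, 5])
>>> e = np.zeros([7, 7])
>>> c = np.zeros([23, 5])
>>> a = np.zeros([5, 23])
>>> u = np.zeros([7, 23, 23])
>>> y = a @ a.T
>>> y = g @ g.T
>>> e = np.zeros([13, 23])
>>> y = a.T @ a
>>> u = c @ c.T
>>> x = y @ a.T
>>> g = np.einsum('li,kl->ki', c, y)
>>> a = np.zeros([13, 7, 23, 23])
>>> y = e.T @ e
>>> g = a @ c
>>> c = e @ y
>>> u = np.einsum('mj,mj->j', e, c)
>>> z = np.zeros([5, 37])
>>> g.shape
(13, 7, 23, 5)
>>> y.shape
(23, 23)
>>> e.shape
(13, 23)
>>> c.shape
(13, 23)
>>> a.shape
(13, 7, 23, 23)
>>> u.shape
(23,)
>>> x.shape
(23, 5)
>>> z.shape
(5, 37)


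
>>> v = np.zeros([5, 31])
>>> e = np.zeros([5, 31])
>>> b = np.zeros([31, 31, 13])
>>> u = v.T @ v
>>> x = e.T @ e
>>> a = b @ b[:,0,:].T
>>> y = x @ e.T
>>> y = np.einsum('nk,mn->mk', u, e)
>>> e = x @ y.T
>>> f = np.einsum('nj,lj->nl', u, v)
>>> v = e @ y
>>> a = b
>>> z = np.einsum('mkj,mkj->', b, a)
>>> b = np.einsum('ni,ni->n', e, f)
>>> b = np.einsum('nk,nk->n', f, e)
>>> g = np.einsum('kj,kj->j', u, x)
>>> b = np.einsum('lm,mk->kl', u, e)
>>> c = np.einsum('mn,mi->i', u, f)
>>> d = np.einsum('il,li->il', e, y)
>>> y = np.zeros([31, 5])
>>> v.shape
(31, 31)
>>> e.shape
(31, 5)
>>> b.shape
(5, 31)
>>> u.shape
(31, 31)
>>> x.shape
(31, 31)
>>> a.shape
(31, 31, 13)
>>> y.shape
(31, 5)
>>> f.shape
(31, 5)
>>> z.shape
()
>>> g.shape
(31,)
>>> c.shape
(5,)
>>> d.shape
(31, 5)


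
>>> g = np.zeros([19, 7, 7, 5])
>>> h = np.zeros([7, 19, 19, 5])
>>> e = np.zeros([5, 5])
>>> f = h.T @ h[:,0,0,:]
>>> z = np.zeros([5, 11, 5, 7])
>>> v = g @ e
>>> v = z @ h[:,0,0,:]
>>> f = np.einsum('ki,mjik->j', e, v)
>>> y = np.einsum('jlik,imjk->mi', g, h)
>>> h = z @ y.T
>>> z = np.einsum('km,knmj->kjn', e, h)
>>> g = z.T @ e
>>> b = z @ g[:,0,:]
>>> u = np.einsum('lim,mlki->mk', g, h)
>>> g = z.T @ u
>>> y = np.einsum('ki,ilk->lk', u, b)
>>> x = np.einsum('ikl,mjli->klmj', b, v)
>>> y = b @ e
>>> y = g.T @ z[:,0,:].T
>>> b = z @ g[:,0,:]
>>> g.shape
(11, 19, 5)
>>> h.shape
(5, 11, 5, 19)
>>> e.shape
(5, 5)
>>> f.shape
(11,)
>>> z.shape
(5, 19, 11)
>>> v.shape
(5, 11, 5, 5)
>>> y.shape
(5, 19, 5)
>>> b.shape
(5, 19, 5)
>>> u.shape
(5, 5)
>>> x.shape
(19, 5, 5, 11)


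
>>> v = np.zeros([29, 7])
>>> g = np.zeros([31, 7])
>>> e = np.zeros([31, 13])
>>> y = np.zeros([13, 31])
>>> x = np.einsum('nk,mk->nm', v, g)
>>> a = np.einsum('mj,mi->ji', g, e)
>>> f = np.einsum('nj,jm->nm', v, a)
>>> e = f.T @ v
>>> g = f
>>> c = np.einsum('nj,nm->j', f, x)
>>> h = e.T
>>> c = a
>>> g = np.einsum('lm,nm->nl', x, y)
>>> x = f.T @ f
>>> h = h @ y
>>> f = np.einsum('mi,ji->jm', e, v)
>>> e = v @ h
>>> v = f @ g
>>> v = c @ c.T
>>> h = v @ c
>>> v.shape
(7, 7)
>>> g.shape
(13, 29)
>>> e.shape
(29, 31)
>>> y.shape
(13, 31)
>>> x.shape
(13, 13)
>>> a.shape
(7, 13)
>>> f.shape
(29, 13)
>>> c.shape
(7, 13)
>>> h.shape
(7, 13)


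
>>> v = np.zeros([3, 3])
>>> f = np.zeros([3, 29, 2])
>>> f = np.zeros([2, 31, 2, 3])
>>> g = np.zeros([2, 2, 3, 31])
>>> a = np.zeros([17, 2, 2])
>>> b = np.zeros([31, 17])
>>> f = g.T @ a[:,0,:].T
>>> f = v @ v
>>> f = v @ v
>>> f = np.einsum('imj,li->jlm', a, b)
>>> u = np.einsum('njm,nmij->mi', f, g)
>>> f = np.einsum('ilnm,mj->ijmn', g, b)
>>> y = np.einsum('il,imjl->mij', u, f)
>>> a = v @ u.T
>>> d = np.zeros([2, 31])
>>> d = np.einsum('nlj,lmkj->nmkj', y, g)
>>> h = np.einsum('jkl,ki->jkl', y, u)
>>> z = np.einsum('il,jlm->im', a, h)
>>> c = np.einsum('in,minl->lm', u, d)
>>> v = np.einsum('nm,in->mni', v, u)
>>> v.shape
(3, 3, 2)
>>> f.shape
(2, 17, 31, 3)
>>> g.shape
(2, 2, 3, 31)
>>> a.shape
(3, 2)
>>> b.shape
(31, 17)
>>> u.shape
(2, 3)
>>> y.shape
(17, 2, 31)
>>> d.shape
(17, 2, 3, 31)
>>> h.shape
(17, 2, 31)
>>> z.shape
(3, 31)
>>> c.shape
(31, 17)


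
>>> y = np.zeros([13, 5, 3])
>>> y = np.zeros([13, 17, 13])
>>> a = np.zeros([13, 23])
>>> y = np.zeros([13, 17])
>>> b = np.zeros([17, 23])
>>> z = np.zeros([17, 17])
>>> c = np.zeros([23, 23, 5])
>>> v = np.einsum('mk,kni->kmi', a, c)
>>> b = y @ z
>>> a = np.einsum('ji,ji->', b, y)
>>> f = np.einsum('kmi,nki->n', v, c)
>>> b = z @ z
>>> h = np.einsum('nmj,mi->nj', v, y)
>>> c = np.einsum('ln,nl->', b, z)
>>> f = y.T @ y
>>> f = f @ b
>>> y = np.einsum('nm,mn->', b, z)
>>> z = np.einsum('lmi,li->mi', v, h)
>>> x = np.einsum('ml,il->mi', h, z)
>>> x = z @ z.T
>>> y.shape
()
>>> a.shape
()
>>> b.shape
(17, 17)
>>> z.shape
(13, 5)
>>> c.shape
()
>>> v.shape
(23, 13, 5)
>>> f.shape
(17, 17)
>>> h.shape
(23, 5)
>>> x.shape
(13, 13)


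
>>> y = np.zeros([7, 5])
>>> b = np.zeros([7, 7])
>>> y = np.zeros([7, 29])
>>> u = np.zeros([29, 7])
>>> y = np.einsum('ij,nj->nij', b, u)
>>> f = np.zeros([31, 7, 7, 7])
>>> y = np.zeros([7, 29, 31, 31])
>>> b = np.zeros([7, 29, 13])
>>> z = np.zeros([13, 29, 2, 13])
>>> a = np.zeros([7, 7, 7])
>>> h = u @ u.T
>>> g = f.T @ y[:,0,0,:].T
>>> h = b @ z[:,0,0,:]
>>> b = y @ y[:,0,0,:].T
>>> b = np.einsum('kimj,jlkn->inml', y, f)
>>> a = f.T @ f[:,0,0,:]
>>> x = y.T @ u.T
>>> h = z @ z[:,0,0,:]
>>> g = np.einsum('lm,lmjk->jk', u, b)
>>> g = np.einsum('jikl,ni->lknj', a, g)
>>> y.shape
(7, 29, 31, 31)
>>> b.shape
(29, 7, 31, 7)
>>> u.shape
(29, 7)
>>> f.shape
(31, 7, 7, 7)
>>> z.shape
(13, 29, 2, 13)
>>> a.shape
(7, 7, 7, 7)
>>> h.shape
(13, 29, 2, 13)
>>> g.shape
(7, 7, 31, 7)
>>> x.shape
(31, 31, 29, 29)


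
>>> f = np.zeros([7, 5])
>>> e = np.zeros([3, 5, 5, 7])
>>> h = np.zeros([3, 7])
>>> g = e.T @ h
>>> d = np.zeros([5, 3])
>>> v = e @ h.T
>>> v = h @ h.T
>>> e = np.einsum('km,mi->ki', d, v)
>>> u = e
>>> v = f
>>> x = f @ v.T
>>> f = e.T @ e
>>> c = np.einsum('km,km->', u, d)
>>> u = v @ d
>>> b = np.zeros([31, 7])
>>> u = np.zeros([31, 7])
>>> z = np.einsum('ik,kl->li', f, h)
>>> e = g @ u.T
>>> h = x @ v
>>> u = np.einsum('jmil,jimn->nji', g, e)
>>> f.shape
(3, 3)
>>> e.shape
(7, 5, 5, 31)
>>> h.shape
(7, 5)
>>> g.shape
(7, 5, 5, 7)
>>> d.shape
(5, 3)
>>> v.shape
(7, 5)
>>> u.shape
(31, 7, 5)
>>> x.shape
(7, 7)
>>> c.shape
()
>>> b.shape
(31, 7)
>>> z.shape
(7, 3)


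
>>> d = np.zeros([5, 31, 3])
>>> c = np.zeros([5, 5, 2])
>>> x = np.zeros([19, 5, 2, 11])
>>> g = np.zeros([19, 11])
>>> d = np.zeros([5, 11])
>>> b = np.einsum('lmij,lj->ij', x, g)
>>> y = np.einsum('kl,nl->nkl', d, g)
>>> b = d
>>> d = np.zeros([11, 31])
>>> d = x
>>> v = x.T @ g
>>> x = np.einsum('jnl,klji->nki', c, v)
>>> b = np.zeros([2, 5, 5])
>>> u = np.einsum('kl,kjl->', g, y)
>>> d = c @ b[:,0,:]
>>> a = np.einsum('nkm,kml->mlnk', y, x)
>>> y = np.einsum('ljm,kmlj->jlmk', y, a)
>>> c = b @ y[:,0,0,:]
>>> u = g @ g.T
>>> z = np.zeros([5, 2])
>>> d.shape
(5, 5, 5)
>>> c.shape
(2, 5, 11)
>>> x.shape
(5, 11, 11)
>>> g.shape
(19, 11)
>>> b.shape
(2, 5, 5)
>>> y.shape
(5, 19, 11, 11)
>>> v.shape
(11, 2, 5, 11)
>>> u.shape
(19, 19)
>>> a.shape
(11, 11, 19, 5)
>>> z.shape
(5, 2)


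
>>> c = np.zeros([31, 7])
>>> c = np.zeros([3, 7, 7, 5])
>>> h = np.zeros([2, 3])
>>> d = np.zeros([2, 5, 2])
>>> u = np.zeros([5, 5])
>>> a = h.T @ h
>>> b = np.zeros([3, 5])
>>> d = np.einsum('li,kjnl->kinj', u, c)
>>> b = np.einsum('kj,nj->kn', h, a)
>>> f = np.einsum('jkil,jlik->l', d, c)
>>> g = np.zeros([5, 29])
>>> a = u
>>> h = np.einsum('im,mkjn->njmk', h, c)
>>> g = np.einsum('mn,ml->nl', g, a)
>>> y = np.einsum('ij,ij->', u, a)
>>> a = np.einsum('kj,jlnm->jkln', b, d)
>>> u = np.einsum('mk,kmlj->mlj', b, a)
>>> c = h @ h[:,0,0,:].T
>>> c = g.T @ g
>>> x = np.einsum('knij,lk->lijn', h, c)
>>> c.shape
(5, 5)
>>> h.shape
(5, 7, 3, 7)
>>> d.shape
(3, 5, 7, 7)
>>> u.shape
(2, 5, 7)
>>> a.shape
(3, 2, 5, 7)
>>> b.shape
(2, 3)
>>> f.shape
(7,)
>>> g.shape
(29, 5)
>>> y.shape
()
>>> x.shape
(5, 3, 7, 7)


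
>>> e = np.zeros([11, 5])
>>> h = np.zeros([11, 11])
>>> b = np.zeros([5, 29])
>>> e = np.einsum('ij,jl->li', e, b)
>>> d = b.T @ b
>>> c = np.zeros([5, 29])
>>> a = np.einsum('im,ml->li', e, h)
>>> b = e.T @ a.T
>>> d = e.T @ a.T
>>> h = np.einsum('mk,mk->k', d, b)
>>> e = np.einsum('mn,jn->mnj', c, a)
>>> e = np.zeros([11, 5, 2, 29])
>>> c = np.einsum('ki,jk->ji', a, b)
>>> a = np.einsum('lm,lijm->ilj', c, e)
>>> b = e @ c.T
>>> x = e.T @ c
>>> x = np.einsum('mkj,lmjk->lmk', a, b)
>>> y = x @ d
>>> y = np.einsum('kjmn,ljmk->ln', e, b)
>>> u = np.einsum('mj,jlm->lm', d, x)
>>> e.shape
(11, 5, 2, 29)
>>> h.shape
(11,)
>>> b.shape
(11, 5, 2, 11)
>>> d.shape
(11, 11)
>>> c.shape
(11, 29)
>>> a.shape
(5, 11, 2)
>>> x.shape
(11, 5, 11)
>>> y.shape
(11, 29)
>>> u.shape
(5, 11)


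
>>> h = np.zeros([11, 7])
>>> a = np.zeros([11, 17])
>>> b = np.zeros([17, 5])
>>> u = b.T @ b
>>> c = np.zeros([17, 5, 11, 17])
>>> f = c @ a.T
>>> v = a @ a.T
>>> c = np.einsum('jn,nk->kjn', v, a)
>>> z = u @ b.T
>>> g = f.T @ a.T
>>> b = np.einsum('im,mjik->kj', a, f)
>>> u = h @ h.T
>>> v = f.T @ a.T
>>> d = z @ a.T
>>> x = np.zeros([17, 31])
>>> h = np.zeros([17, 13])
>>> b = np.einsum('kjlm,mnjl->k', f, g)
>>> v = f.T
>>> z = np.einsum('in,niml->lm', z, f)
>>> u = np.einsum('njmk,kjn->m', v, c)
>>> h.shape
(17, 13)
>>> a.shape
(11, 17)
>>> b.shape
(17,)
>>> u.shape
(5,)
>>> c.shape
(17, 11, 11)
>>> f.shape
(17, 5, 11, 11)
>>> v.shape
(11, 11, 5, 17)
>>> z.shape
(11, 11)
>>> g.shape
(11, 11, 5, 11)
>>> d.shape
(5, 11)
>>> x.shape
(17, 31)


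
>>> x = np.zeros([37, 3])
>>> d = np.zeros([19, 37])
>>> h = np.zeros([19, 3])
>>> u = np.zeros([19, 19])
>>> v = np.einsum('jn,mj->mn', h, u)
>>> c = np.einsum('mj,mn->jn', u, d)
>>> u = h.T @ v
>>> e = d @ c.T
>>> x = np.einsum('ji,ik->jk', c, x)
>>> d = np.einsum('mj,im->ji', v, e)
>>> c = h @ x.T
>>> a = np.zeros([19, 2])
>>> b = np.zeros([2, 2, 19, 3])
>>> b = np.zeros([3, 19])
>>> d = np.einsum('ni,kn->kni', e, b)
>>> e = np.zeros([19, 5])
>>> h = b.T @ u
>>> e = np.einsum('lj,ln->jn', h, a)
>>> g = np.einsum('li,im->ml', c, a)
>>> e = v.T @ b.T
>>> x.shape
(19, 3)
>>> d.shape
(3, 19, 19)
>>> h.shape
(19, 3)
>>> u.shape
(3, 3)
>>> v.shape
(19, 3)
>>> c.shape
(19, 19)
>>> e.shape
(3, 3)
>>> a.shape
(19, 2)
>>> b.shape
(3, 19)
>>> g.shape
(2, 19)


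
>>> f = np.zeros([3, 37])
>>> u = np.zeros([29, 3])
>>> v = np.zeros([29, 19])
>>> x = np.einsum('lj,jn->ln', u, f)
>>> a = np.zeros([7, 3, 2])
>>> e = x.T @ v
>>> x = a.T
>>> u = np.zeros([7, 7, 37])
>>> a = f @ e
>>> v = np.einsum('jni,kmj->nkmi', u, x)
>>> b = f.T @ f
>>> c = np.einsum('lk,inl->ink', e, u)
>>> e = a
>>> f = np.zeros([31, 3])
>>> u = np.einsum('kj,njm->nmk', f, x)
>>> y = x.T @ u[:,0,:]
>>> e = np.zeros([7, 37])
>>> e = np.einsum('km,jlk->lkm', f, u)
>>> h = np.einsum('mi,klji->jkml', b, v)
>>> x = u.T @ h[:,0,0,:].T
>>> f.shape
(31, 3)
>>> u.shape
(2, 7, 31)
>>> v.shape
(7, 2, 3, 37)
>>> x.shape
(31, 7, 3)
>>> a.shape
(3, 19)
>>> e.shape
(7, 31, 3)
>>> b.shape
(37, 37)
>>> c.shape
(7, 7, 19)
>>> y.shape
(7, 3, 31)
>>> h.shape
(3, 7, 37, 2)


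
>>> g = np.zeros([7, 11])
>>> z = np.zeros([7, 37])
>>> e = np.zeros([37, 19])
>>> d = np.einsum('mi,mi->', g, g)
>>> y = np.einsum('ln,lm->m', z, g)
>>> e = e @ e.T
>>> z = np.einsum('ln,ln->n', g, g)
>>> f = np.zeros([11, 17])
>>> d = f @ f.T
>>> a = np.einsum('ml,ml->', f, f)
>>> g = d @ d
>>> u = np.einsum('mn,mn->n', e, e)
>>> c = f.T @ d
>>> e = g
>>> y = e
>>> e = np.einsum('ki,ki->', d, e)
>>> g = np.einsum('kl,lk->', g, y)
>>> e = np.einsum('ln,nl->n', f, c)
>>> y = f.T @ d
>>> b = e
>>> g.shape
()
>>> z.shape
(11,)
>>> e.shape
(17,)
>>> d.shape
(11, 11)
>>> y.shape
(17, 11)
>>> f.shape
(11, 17)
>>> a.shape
()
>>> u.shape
(37,)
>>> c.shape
(17, 11)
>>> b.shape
(17,)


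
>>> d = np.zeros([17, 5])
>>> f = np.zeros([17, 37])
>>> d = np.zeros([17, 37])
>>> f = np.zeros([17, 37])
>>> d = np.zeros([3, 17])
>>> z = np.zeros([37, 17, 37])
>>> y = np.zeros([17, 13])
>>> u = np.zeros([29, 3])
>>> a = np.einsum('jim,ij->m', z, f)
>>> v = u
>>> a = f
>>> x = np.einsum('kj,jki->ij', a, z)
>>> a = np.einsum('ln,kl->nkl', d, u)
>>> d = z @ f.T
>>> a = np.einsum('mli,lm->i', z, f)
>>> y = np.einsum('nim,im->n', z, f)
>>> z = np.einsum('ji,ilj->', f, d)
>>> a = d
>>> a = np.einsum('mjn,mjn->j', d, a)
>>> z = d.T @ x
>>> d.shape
(37, 17, 17)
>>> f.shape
(17, 37)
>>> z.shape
(17, 17, 37)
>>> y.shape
(37,)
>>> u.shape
(29, 3)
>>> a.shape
(17,)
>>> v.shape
(29, 3)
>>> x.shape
(37, 37)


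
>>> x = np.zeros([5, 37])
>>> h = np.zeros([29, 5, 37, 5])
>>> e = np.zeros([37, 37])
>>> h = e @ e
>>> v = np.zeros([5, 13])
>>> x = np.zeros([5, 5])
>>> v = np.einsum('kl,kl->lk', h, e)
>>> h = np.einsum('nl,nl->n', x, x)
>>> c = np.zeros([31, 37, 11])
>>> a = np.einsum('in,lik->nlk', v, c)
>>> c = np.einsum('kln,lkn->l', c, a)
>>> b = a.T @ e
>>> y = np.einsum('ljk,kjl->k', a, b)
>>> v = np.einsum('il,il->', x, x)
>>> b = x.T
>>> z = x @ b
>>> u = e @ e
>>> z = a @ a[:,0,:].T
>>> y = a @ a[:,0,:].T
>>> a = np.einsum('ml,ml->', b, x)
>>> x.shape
(5, 5)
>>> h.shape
(5,)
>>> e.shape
(37, 37)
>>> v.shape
()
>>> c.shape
(37,)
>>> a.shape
()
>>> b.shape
(5, 5)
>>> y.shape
(37, 31, 37)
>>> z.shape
(37, 31, 37)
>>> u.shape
(37, 37)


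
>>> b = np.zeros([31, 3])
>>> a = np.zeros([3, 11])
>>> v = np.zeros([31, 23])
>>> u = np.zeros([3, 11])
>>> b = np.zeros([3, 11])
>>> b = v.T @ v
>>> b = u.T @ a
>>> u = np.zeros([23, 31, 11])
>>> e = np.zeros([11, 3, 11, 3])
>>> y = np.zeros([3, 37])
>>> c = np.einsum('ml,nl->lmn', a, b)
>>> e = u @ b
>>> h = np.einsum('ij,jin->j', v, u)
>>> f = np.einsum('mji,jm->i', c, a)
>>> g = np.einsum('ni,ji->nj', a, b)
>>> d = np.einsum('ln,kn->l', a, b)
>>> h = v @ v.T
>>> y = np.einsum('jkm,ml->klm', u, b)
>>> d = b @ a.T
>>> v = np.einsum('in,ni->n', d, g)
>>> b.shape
(11, 11)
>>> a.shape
(3, 11)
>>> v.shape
(3,)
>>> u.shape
(23, 31, 11)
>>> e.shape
(23, 31, 11)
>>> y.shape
(31, 11, 11)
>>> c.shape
(11, 3, 11)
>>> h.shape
(31, 31)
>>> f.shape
(11,)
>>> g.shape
(3, 11)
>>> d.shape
(11, 3)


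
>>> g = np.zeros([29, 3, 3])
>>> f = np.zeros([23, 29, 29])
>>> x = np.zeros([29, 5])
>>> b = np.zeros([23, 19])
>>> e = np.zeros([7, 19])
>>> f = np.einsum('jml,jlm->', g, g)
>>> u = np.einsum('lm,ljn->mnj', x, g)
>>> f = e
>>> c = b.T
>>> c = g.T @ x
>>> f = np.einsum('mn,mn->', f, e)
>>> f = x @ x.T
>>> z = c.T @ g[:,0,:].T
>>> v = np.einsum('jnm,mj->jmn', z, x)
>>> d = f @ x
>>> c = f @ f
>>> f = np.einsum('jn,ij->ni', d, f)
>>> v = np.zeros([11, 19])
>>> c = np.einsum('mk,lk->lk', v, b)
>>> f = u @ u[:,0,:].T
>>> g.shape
(29, 3, 3)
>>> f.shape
(5, 3, 5)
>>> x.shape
(29, 5)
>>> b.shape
(23, 19)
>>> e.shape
(7, 19)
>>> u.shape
(5, 3, 3)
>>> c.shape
(23, 19)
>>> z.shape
(5, 3, 29)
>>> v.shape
(11, 19)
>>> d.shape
(29, 5)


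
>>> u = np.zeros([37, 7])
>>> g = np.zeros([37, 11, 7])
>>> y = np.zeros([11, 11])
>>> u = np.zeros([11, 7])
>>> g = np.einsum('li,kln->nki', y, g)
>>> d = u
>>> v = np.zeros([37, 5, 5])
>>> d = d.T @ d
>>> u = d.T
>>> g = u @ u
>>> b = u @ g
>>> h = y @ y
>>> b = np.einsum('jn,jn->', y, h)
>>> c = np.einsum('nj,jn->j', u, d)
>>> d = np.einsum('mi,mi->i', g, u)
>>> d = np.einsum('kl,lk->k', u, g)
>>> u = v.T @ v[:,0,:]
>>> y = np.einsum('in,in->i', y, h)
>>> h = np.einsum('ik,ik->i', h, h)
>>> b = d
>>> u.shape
(5, 5, 5)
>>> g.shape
(7, 7)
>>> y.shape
(11,)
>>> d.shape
(7,)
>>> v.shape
(37, 5, 5)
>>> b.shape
(7,)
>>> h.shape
(11,)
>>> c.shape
(7,)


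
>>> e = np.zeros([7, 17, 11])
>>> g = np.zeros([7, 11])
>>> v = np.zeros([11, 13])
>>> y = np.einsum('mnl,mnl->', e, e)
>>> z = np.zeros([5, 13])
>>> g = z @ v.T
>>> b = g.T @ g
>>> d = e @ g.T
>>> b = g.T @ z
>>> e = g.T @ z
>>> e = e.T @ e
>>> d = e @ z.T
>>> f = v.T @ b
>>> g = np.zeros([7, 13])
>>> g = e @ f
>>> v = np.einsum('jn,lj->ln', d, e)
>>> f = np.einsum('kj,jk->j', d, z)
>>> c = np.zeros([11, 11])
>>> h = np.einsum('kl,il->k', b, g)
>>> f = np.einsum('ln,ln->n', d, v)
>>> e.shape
(13, 13)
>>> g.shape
(13, 13)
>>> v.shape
(13, 5)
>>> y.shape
()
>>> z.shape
(5, 13)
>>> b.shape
(11, 13)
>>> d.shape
(13, 5)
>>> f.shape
(5,)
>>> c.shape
(11, 11)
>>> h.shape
(11,)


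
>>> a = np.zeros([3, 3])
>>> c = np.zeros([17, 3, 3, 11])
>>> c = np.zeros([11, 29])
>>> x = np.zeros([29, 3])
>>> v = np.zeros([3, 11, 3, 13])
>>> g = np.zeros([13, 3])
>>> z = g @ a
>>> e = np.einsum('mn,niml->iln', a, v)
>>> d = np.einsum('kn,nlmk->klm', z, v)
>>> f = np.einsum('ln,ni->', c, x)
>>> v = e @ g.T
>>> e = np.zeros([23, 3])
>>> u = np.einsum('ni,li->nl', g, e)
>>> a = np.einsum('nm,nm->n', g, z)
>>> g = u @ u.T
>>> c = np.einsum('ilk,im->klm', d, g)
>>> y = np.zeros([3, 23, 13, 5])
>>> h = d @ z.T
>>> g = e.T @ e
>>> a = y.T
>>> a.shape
(5, 13, 23, 3)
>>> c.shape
(3, 11, 13)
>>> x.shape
(29, 3)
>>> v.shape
(11, 13, 13)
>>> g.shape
(3, 3)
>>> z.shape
(13, 3)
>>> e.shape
(23, 3)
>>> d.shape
(13, 11, 3)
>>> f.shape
()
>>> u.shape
(13, 23)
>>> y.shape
(3, 23, 13, 5)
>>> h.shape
(13, 11, 13)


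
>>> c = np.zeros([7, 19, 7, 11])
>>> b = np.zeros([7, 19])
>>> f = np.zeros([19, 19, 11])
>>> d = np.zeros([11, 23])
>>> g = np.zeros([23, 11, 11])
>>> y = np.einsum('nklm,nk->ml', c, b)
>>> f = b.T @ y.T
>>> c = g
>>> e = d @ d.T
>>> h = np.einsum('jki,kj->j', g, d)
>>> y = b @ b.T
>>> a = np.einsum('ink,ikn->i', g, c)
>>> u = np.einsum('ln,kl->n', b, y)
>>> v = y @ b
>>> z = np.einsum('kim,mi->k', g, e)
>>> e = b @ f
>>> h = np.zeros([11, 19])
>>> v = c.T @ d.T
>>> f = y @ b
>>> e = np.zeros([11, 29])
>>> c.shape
(23, 11, 11)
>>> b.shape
(7, 19)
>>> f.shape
(7, 19)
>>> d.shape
(11, 23)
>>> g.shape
(23, 11, 11)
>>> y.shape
(7, 7)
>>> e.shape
(11, 29)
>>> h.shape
(11, 19)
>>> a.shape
(23,)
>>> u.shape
(19,)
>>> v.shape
(11, 11, 11)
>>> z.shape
(23,)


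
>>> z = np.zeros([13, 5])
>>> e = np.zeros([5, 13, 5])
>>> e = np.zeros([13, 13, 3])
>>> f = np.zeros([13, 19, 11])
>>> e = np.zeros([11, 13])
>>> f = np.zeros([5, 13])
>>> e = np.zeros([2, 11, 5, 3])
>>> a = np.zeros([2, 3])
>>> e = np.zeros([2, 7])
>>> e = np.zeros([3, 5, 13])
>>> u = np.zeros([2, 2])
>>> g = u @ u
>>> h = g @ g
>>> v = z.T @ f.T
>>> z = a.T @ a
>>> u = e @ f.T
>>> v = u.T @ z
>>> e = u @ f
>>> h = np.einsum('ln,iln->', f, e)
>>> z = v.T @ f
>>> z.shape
(3, 5, 13)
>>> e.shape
(3, 5, 13)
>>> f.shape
(5, 13)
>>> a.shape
(2, 3)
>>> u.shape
(3, 5, 5)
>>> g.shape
(2, 2)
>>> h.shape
()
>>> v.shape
(5, 5, 3)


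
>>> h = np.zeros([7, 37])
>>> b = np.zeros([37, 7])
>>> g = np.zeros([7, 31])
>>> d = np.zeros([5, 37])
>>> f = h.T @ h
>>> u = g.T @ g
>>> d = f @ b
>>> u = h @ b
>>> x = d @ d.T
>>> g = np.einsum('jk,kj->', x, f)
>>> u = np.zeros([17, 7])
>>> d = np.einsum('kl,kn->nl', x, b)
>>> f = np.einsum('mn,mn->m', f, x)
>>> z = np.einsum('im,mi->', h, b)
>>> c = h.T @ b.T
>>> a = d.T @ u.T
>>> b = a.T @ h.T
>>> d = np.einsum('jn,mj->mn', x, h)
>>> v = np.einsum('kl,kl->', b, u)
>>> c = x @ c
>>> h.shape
(7, 37)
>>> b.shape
(17, 7)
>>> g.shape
()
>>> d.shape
(7, 37)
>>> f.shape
(37,)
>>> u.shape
(17, 7)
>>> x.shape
(37, 37)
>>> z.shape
()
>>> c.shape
(37, 37)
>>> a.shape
(37, 17)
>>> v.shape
()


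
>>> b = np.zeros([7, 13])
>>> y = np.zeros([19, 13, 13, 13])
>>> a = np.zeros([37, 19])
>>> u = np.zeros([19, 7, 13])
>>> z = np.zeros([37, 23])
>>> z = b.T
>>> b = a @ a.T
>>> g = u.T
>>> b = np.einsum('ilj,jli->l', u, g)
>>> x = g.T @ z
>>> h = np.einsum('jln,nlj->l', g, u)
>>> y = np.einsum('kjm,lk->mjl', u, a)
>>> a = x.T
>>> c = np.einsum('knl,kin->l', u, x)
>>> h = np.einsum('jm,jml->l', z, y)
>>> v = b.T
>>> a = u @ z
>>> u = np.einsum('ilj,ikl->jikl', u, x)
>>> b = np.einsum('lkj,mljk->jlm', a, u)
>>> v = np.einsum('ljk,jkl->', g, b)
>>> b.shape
(7, 19, 13)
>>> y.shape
(13, 7, 37)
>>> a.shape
(19, 7, 7)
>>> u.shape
(13, 19, 7, 7)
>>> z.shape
(13, 7)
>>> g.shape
(13, 7, 19)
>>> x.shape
(19, 7, 7)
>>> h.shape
(37,)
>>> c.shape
(13,)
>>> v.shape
()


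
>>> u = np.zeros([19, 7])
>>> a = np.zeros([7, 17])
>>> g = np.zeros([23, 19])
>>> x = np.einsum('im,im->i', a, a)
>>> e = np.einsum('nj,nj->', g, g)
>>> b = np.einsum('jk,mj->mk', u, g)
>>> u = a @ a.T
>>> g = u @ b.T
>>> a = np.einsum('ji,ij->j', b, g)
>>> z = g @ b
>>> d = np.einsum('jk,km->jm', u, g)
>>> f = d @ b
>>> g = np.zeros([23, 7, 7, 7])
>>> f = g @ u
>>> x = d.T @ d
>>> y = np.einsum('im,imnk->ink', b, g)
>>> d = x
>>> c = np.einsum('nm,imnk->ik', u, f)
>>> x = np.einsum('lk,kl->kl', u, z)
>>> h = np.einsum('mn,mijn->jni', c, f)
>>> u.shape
(7, 7)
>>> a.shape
(23,)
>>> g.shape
(23, 7, 7, 7)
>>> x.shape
(7, 7)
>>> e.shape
()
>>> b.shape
(23, 7)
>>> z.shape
(7, 7)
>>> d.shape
(23, 23)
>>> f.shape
(23, 7, 7, 7)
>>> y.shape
(23, 7, 7)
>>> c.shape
(23, 7)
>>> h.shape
(7, 7, 7)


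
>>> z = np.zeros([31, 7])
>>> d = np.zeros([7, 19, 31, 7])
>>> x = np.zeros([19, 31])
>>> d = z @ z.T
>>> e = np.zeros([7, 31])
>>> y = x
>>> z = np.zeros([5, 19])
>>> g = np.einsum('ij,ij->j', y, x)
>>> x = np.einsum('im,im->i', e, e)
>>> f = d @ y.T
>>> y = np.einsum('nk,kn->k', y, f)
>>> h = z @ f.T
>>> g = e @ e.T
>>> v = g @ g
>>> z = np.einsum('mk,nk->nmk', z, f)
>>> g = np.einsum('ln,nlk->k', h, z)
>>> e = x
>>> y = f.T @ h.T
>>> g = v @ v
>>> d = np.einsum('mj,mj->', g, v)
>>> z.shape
(31, 5, 19)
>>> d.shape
()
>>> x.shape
(7,)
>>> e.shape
(7,)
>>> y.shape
(19, 5)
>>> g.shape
(7, 7)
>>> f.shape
(31, 19)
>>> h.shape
(5, 31)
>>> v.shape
(7, 7)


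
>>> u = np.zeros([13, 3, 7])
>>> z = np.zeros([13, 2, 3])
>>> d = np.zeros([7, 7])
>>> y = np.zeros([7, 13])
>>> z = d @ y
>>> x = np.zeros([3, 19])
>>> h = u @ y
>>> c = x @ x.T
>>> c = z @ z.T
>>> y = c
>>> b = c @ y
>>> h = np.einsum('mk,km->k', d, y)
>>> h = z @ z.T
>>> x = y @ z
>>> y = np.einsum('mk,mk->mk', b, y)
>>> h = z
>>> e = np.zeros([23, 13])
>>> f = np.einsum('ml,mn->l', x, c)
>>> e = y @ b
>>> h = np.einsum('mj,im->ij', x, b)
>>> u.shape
(13, 3, 7)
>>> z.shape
(7, 13)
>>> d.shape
(7, 7)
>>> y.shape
(7, 7)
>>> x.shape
(7, 13)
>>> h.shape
(7, 13)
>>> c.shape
(7, 7)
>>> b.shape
(7, 7)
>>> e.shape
(7, 7)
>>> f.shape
(13,)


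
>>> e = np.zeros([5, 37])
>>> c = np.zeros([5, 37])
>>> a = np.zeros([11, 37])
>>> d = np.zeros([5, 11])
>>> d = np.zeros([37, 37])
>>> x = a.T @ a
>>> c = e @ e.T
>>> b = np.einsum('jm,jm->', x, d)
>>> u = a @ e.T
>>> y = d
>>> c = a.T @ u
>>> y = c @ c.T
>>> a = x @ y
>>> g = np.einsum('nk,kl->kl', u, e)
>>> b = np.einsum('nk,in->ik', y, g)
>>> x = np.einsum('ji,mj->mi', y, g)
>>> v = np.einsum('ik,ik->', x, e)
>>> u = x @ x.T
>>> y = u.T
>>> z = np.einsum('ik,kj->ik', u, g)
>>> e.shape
(5, 37)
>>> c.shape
(37, 5)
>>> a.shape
(37, 37)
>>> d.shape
(37, 37)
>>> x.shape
(5, 37)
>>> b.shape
(5, 37)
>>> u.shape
(5, 5)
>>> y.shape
(5, 5)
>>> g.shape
(5, 37)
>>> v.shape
()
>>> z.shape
(5, 5)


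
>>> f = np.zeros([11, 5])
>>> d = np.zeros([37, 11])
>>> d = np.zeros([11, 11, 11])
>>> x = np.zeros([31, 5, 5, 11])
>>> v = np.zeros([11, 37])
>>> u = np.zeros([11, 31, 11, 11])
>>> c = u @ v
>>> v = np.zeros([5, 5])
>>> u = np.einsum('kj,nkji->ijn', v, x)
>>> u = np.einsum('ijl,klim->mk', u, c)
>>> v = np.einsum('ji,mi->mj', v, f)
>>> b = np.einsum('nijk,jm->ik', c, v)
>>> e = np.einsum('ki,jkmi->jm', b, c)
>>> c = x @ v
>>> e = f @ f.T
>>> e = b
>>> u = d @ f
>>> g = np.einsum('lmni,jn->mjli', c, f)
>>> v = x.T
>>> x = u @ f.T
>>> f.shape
(11, 5)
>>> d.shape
(11, 11, 11)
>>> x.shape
(11, 11, 11)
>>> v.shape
(11, 5, 5, 31)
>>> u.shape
(11, 11, 5)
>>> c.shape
(31, 5, 5, 5)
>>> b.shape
(31, 37)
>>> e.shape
(31, 37)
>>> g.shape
(5, 11, 31, 5)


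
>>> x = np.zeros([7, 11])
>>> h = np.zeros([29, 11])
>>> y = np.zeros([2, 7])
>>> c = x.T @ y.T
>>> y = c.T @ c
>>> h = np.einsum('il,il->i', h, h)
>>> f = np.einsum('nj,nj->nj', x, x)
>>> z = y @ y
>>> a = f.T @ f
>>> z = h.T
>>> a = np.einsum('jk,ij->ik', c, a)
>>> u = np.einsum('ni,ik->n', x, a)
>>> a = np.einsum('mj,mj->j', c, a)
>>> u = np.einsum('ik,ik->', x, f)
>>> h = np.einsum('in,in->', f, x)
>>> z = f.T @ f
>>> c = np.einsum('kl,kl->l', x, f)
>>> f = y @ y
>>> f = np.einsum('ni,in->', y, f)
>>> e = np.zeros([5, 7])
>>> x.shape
(7, 11)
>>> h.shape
()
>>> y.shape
(2, 2)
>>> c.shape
(11,)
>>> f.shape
()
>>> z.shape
(11, 11)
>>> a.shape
(2,)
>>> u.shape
()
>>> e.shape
(5, 7)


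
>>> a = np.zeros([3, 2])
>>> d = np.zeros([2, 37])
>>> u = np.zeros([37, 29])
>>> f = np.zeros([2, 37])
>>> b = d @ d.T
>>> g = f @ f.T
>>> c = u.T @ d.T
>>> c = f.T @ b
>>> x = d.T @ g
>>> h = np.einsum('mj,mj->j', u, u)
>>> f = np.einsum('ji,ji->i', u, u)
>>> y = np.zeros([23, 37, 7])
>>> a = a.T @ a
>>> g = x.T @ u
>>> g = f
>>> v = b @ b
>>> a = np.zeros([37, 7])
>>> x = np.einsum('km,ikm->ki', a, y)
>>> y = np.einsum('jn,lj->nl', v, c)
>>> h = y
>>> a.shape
(37, 7)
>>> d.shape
(2, 37)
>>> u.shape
(37, 29)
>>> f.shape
(29,)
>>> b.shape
(2, 2)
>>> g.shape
(29,)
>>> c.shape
(37, 2)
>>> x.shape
(37, 23)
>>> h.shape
(2, 37)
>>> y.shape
(2, 37)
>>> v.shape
(2, 2)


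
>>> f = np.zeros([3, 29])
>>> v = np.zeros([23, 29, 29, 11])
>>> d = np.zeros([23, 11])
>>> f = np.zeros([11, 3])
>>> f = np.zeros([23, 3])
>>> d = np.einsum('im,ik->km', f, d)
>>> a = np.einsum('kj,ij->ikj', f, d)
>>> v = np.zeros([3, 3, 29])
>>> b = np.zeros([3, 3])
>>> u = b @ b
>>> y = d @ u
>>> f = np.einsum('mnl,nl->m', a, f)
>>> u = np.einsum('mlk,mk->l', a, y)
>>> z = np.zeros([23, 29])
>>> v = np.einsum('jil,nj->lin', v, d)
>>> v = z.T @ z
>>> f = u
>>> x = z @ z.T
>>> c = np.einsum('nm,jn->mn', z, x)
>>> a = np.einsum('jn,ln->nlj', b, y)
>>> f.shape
(23,)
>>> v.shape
(29, 29)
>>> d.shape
(11, 3)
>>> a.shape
(3, 11, 3)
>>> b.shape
(3, 3)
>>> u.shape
(23,)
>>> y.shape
(11, 3)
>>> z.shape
(23, 29)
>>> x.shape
(23, 23)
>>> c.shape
(29, 23)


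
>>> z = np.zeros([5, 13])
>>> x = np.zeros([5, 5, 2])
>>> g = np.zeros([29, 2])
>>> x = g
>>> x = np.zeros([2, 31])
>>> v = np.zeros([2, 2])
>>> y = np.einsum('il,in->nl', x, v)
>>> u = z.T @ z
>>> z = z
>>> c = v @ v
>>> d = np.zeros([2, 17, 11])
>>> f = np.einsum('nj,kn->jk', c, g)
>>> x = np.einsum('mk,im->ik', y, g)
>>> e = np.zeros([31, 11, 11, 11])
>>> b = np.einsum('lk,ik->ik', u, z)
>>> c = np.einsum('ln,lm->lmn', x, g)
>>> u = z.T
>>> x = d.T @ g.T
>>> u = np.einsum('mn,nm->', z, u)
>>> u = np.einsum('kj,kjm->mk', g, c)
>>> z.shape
(5, 13)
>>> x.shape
(11, 17, 29)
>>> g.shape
(29, 2)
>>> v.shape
(2, 2)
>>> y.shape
(2, 31)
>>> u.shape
(31, 29)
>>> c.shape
(29, 2, 31)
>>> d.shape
(2, 17, 11)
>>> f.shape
(2, 29)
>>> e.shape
(31, 11, 11, 11)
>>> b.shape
(5, 13)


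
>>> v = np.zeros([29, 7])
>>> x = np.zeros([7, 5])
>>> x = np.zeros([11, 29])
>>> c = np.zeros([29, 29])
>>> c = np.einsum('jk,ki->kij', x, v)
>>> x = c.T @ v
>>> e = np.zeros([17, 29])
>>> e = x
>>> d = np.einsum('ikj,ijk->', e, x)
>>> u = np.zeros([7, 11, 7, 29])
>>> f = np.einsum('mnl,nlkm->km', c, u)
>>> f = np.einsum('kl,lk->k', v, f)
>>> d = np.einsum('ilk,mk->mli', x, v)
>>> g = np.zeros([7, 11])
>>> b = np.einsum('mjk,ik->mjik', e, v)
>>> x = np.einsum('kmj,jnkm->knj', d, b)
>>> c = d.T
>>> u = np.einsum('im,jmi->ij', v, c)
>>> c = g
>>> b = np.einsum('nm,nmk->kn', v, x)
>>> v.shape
(29, 7)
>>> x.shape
(29, 7, 11)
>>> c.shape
(7, 11)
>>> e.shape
(11, 7, 7)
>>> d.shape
(29, 7, 11)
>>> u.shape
(29, 11)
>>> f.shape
(29,)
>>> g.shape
(7, 11)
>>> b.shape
(11, 29)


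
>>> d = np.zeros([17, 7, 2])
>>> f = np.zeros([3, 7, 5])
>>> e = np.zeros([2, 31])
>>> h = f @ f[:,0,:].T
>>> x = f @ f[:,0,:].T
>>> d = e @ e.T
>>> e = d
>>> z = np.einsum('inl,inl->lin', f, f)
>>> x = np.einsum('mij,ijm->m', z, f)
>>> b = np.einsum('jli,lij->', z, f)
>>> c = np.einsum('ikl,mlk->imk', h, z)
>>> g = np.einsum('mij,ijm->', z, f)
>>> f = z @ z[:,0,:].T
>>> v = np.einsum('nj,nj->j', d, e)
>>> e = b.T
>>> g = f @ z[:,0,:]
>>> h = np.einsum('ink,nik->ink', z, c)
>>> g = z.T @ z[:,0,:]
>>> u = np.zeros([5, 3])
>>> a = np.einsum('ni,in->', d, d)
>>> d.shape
(2, 2)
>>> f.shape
(5, 3, 5)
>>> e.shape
()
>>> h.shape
(5, 3, 7)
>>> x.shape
(5,)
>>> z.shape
(5, 3, 7)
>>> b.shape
()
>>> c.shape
(3, 5, 7)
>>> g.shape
(7, 3, 7)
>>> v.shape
(2,)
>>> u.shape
(5, 3)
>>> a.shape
()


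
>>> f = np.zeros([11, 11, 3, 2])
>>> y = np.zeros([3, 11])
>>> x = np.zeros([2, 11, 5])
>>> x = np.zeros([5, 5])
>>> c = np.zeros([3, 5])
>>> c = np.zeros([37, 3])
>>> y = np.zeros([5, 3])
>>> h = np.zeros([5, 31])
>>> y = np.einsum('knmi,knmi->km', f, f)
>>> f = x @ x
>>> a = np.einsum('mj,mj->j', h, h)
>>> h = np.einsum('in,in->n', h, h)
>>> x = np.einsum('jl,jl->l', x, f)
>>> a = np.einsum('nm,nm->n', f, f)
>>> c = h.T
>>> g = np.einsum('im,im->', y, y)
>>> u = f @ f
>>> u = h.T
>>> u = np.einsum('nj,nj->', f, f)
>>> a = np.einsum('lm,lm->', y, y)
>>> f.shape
(5, 5)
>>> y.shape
(11, 3)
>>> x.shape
(5,)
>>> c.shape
(31,)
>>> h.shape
(31,)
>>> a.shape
()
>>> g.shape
()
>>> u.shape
()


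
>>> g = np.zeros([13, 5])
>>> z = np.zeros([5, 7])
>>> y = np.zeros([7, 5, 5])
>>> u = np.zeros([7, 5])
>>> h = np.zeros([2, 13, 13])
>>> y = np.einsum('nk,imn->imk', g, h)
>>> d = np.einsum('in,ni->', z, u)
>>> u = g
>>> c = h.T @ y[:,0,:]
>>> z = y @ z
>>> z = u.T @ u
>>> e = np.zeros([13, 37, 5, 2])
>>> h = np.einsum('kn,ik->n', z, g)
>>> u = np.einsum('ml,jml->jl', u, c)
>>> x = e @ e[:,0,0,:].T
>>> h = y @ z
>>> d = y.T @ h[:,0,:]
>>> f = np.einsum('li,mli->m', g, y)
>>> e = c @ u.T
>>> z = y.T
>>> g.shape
(13, 5)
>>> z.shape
(5, 13, 2)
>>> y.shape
(2, 13, 5)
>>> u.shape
(13, 5)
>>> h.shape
(2, 13, 5)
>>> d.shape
(5, 13, 5)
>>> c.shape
(13, 13, 5)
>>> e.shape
(13, 13, 13)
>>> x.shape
(13, 37, 5, 13)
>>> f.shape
(2,)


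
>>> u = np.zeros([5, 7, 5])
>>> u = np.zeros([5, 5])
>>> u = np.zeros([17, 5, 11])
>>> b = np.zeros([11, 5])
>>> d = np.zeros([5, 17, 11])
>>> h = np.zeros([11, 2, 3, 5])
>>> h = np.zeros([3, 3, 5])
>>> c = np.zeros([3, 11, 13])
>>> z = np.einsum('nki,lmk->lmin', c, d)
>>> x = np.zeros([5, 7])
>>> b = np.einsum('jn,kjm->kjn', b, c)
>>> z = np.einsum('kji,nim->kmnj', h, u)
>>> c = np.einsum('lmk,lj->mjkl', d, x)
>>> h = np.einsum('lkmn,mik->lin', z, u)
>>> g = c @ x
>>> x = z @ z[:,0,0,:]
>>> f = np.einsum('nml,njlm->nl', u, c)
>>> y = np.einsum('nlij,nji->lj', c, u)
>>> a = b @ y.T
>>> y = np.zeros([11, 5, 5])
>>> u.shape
(17, 5, 11)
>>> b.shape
(3, 11, 5)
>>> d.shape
(5, 17, 11)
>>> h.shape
(3, 5, 3)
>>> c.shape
(17, 7, 11, 5)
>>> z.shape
(3, 11, 17, 3)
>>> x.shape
(3, 11, 17, 3)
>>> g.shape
(17, 7, 11, 7)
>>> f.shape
(17, 11)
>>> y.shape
(11, 5, 5)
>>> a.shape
(3, 11, 7)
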